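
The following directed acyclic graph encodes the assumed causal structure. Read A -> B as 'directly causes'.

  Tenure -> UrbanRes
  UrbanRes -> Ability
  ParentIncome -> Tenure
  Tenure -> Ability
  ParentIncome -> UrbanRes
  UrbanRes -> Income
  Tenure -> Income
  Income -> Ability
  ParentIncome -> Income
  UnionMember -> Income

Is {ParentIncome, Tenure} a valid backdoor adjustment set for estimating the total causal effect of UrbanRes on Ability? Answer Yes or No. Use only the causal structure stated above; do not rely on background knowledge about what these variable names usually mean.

Backdoor paths from UrbanRes to Ability (paths whose first edge points into UrbanRes):
  P1: UrbanRes <- ParentIncome -> Tenure -> Income -> Ability
  P2: UrbanRes <- ParentIncome -> Tenure -> Ability
  P3: UrbanRes <- ParentIncome -> Income <- Tenure -> Ability
  P4: UrbanRes <- ParentIncome -> Income -> Ability
  P5: UrbanRes <- Tenure <- ParentIncome -> Income -> Ability
  P6: UrbanRes <- Tenure -> Income -> Ability
  P7: UrbanRes <- Tenure -> Ability
Condition 1 (no descendant of UrbanRes in the set): holds — descendants of UrbanRes are {Ability, Income}; none are in {ParentIncome, Tenure}.
Condition 2 (every backdoor path blocked by {ParentIncome, Tenure}):
  P1: blocked at fork node ParentIncome ∈ conditioning set.
  P2: blocked at fork node ParentIncome ∈ conditioning set.
  P3: blocked at fork node ParentIncome ∈ conditioning set.
  P4: blocked at fork node ParentIncome ∈ conditioning set.
  P5: blocked at chain node Tenure ∈ conditioning set.
  P6: blocked at fork node Tenure ∈ conditioning set.
  P7: blocked at fork node Tenure ∈ conditioning set.
{ParentIncome, Tenure} satisfies the backdoor criterion.

Yes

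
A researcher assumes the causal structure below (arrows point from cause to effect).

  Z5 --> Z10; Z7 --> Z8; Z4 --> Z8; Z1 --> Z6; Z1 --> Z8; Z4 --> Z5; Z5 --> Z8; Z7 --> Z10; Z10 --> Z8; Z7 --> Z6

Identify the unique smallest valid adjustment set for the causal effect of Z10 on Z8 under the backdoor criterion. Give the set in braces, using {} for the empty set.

Variables eligible for adjustment (non-descendants of Z10, excluding Z10 and Z8): {Z1, Z4, Z5, Z6, Z7}.
Backdoor paths from Z10 to Z8:
  P1: Z10 <- Z7 -> Z8
  P2: Z10 <- Z7 -> Z6 <- Z1 -> Z8
  P3: Z10 <- Z5 <- Z4 -> Z8
  P4: Z10 <- Z5 -> Z8
The empty set is not sufficient: P1 (Z10 <- Z7 -> Z8) has no collider blocking it and no conditioned non-collider, so it is open.
Try {Z5, Z7}:
  P1: blocked at fork node Z7 ∈ conditioning set.
  P2: blocked at fork node Z7 ∈ conditioning set.
  P3: blocked at chain node Z5 ∈ conditioning set.
  P4: blocked at fork node Z5 ∈ conditioning set.
{Z5, Z7} contains no descendant of Z10 and blocks every backdoor path.
Every element of {Z5, Z7} is needed (dropping Z5 leaves P3 open; dropping Z7 leaves P1 open), so no proper subset is valid.
Among all size-2 subsets of the eligible variables, only {Z5, Z7} blocks every backdoor path, so it is the unique smallest valid adjustment set.

{Z5, Z7}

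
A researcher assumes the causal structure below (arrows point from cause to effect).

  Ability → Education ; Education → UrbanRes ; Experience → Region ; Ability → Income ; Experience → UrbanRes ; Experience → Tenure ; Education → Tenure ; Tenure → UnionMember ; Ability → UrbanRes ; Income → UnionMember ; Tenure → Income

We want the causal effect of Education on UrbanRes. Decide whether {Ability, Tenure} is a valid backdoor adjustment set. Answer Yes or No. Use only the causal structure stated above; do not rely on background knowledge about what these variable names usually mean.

Backdoor paths from Education to UrbanRes (paths whose first edge points into Education):
  P1: Education <- Ability -> Income <- Tenure <- Experience -> UrbanRes
  P2: Education <- Ability -> Income -> UnionMember <- Tenure <- Experience -> UrbanRes
  P3: Education <- Ability -> UrbanRes
Condition 1 (no descendant of Education in the set): FAILS — Tenure is a descendant of Education.
Condition 2 (every backdoor path blocked by {Ability, Tenure}):
  P1: blocked at fork node Ability ∈ conditioning set.
  P2: blocked at fork node Ability ∈ conditioning set.
  P3: blocked at fork node Ability ∈ conditioning set.
{Ability, Tenure} does not satisfy the backdoor criterion.

No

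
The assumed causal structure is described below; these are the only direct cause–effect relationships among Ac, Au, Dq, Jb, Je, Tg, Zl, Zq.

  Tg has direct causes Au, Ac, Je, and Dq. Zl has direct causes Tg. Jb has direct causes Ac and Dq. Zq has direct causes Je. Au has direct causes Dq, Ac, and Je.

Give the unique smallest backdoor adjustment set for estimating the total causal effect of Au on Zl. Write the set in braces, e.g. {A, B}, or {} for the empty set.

{Ac, Dq, Je}

Variables eligible for adjustment (non-descendants of Au, excluding Au and Zl): {Ac, Dq, Jb, Je, Zq}.
Backdoor paths from Au to Zl:
  P1: Au <- Je -> Tg -> Zl
  P2: Au <- Dq -> Jb <- Ac -> Tg -> Zl
  P3: Au <- Dq -> Tg -> Zl
  P4: Au <- Ac -> Jb <- Dq -> Tg -> Zl
  P5: Au <- Ac -> Tg -> Zl
The empty set is not sufficient: P1 (Au <- Je -> Tg -> Zl) has no collider blocking it and no conditioned non-collider, so it is open.
Try {Ac, Dq, Je}:
  P1: blocked at fork node Je ∈ conditioning set.
  P2: blocked at fork node Dq ∈ conditioning set.
  P3: blocked at fork node Dq ∈ conditioning set.
  P4: blocked at fork node Ac ∈ conditioning set.
  P5: blocked at fork node Ac ∈ conditioning set.
{Ac, Dq, Je} contains no descendant of Au and blocks every backdoor path.
Every element of {Ac, Dq, Je} is needed (dropping Ac leaves P5 open; dropping Dq leaves P3 open; dropping Je leaves P1 open), so no proper subset is valid.
Among all size-3 subsets of the eligible variables, only {Ac, Dq, Je} blocks every backdoor path, so it is the unique smallest valid adjustment set.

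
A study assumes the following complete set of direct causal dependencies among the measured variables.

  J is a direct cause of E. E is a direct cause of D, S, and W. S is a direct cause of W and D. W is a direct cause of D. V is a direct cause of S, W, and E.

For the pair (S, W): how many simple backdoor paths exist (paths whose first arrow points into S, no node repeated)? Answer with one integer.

A backdoor path from S to W is any simple undirected path whose first edge points into S (i.e. leaves S via a parent).
Parents of S: {E, V}.
Enumerating:
  P1: S <- V -> E -> W
  P2: S <- V -> E -> D <- W
  P3: S <- V -> W
  P4: S <- E <- V -> W
  P5: S <- E -> W
  P6: S <- E -> D <- W
That exhausts the simple backdoor paths. Count: 6.

6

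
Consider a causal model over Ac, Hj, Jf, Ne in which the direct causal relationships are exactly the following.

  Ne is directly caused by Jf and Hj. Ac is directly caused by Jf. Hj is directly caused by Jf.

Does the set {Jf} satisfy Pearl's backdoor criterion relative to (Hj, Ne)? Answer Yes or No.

Yes

Backdoor paths from Hj to Ne (paths whose first edge points into Hj):
  P1: Hj <- Jf -> Ne
Condition 1 (no descendant of Hj in the set): holds — descendants of Hj are {Ne}; none are in {Jf}.
Condition 2 (every backdoor path blocked by {Jf}):
  P1: blocked at fork node Jf ∈ conditioning set.
{Jf} satisfies the backdoor criterion.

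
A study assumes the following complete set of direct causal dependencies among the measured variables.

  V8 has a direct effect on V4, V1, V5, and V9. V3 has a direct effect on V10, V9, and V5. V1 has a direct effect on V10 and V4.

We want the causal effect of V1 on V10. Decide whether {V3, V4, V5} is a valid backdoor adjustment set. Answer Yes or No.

Backdoor paths from V1 to V10 (paths whose first edge points into V1):
  P1: V1 <- V8 -> V9 <- V3 -> V10
  P2: V1 <- V8 -> V5 <- V3 -> V10
Condition 1 (no descendant of V1 in the set): FAILS — V4 is a descendant of V1.
Condition 2 (every backdoor path blocked by {V3, V4, V5}):
  P1: blocked at collider V9 (neither it nor any descendant is in the conditioning set).
  P2: blocked at fork node V3 ∈ conditioning set.
{V3, V4, V5} does not satisfy the backdoor criterion.

No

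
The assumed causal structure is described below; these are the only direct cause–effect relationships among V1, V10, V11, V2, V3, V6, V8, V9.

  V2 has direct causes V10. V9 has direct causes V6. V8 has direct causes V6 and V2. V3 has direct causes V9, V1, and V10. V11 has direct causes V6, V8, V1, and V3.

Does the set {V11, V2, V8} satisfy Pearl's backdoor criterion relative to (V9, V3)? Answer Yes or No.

No

Backdoor paths from V9 to V3 (paths whose first edge points into V9):
  P1: V9 <- V6 -> V8 <- V2 <- V10 -> V3
  P2: V9 <- V6 -> V8 -> V11 <- V1 -> V3
  P3: V9 <- V6 -> V8 -> V11 <- V3
  P4: V9 <- V6 -> V11 <- V1 -> V3
  P5: V9 <- V6 -> V11 <- V3
  P6: V9 <- V6 -> V11 <- V8 <- V2 <- V10 -> V3
Condition 1 (no descendant of V9 in the set): FAILS — V11 is a descendant of V9.
Condition 2 (every backdoor path blocked by {V11, V2, V8}):
  P1: blocked at chain node V2 ∈ conditioning set.
  P2: blocked at chain node V8 ∈ conditioning set.
  P3: blocked at chain node V8 ∈ conditioning set.
  P4: open — collider(s) V11 are conditioned on (or have a conditioned descendant) and no non-collider on the path is in the set.
  P5: open — collider(s) V11 are conditioned on (or have a conditioned descendant) and no non-collider on the path is in the set.
  P6: blocked at chain node V8 ∈ conditioning set.
{V11, V2, V8} does not satisfy the backdoor criterion.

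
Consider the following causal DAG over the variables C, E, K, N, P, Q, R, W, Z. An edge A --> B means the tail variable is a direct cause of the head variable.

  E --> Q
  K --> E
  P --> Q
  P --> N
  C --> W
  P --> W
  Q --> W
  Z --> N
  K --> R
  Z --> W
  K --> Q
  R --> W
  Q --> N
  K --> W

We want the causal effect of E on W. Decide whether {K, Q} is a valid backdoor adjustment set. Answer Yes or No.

No

Backdoor paths from E to W (paths whose first edge points into E):
  P1: E <- K -> Q <- P -> N <- Z -> W
  P2: E <- K -> Q <- P -> W
  P3: E <- K -> Q -> N <- Z -> W
  P4: E <- K -> Q -> N <- P -> W
  P5: E <- K -> Q -> W
  P6: E <- K -> R -> W
  P7: E <- K -> W
Condition 1 (no descendant of E in the set): FAILS — Q is a descendant of E.
Condition 2 (every backdoor path blocked by {K, Q}):
  P1: blocked at fork node K ∈ conditioning set.
  P2: blocked at fork node K ∈ conditioning set.
  P3: blocked at fork node K ∈ conditioning set.
  P4: blocked at fork node K ∈ conditioning set.
  P5: blocked at fork node K ∈ conditioning set.
  P6: blocked at fork node K ∈ conditioning set.
  P7: blocked at fork node K ∈ conditioning set.
{K, Q} does not satisfy the backdoor criterion.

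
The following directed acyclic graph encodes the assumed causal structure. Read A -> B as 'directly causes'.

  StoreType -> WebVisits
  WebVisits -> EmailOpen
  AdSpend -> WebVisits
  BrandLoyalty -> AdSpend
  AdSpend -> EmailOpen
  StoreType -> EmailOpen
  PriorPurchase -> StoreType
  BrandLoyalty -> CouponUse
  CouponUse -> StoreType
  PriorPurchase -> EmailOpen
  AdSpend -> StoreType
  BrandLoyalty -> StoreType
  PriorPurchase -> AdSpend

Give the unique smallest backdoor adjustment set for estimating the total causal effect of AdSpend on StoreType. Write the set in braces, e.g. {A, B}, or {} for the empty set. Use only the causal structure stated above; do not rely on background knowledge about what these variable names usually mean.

{BrandLoyalty, PriorPurchase}

Variables eligible for adjustment (non-descendants of AdSpend, excluding AdSpend and StoreType): {BrandLoyalty, CouponUse, PriorPurchase}.
Backdoor paths from AdSpend to StoreType:
  P1: AdSpend <- BrandLoyalty -> CouponUse -> StoreType
  P2: AdSpend <- BrandLoyalty -> StoreType
  P3: AdSpend <- PriorPurchase -> StoreType
  P4: AdSpend <- PriorPurchase -> EmailOpen <- StoreType
  P5: AdSpend <- PriorPurchase -> EmailOpen <- WebVisits <- StoreType
The empty set is not sufficient: P1 (AdSpend <- BrandLoyalty -> CouponUse -> StoreType) has no collider blocking it and no conditioned non-collider, so it is open.
Try {BrandLoyalty, PriorPurchase}:
  P1: blocked at fork node BrandLoyalty ∈ conditioning set.
  P2: blocked at fork node BrandLoyalty ∈ conditioning set.
  P3: blocked at fork node PriorPurchase ∈ conditioning set.
  P4: blocked at fork node PriorPurchase ∈ conditioning set.
  P5: blocked at fork node PriorPurchase ∈ conditioning set.
{BrandLoyalty, PriorPurchase} contains no descendant of AdSpend and blocks every backdoor path.
Every element of {BrandLoyalty, PriorPurchase} is needed (dropping BrandLoyalty leaves P1 open; dropping PriorPurchase leaves P3 open), so no proper subset is valid.
Among all size-2 subsets of the eligible variables, only {BrandLoyalty, PriorPurchase} blocks every backdoor path, so it is the unique smallest valid adjustment set.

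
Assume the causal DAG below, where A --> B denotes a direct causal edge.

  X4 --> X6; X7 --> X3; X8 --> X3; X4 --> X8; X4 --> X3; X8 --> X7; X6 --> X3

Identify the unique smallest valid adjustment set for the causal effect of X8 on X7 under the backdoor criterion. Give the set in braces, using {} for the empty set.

{}

Variables eligible for adjustment (non-descendants of X8, excluding X8 and X7): {X4, X6}.
Backdoor paths from X8 to X7:
  P1: X8 <- X4 -> X6 -> X3 <- X7
  P2: X8 <- X4 -> X3 <- X7
Each backdoor path contains an unconditioned collider, so every path is already blocked with the empty conditioning set:
  P1: blocked at collider X3 (neither it nor any descendant is in the conditioning set).
  P2: blocked at collider X3 (neither it nor any descendant is in the conditioning set).
The empty set is therefore the unique smallest valid set.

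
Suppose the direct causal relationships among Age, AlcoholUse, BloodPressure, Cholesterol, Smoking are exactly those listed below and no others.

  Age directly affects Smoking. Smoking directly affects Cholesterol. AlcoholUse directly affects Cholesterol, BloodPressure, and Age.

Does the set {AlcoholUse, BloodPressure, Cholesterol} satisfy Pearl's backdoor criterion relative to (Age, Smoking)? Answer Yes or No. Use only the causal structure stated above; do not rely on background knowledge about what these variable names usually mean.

Backdoor paths from Age to Smoking (paths whose first edge points into Age):
  P1: Age <- AlcoholUse -> Cholesterol <- Smoking
Condition 1 (no descendant of Age in the set): FAILS — Cholesterol is a descendant of Age.
Condition 2 (every backdoor path blocked by {AlcoholUse, BloodPressure, Cholesterol}):
  P1: blocked at fork node AlcoholUse ∈ conditioning set.
{AlcoholUse, BloodPressure, Cholesterol} does not satisfy the backdoor criterion.

No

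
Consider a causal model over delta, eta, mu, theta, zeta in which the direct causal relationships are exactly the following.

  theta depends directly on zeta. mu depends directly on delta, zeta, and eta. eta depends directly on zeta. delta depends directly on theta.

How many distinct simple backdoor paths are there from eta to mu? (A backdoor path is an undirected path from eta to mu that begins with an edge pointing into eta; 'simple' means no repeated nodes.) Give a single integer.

A backdoor path from eta to mu is any simple undirected path whose first edge points into eta (i.e. leaves eta via a parent).
Parents of eta: {zeta}.
Enumerating:
  P1: eta <- zeta -> theta -> delta -> mu
  P2: eta <- zeta -> mu
That exhausts the simple backdoor paths. Count: 2.

2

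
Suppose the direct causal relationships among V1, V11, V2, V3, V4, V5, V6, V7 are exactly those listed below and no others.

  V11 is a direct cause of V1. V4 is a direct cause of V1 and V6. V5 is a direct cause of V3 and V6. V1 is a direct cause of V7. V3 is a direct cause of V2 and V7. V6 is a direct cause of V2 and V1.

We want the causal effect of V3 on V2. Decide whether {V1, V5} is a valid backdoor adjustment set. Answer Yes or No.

Yes

Backdoor paths from V3 to V2 (paths whose first edge points into V3):
  P1: V3 <- V5 -> V6 -> V2
Condition 1 (no descendant of V3 in the set): holds — descendants of V3 are {V2, V7}; none are in {V1, V5}.
Condition 2 (every backdoor path blocked by {V1, V5}):
  P1: blocked at fork node V5 ∈ conditioning set.
{V1, V5} satisfies the backdoor criterion.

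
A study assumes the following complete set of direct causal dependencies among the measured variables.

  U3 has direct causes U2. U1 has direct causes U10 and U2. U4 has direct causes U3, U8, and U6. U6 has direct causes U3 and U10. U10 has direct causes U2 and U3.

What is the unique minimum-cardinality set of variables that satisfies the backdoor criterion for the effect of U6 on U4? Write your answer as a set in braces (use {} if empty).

Variables eligible for adjustment (non-descendants of U6, excluding U6 and U4): {U1, U10, U2, U3, U8}.
Backdoor paths from U6 to U4:
  P1: U6 <- U3 -> U4
  P2: U6 <- U10 <- U2 -> U3 -> U4
  P3: U6 <- U10 <- U3 -> U4
  P4: U6 <- U10 -> U1 <- U2 -> U3 -> U4
The empty set is not sufficient: P1 (U6 <- U3 -> U4) has no collider blocking it and no conditioned non-collider, so it is open.
Try {U3}:
  P1: blocked at fork node U3 ∈ conditioning set.
  P2: blocked at chain node U3 ∈ conditioning set.
  P3: blocked at fork node U3 ∈ conditioning set.
  P4: blocked at collider U1 (neither it nor any descendant is in the conditioning set).
{U3} contains no descendant of U6 and blocks every backdoor path.
No other singleton works — e.g. {U8} leaves P1 open — so {U3} is the unique smallest valid adjustment set.

{U3}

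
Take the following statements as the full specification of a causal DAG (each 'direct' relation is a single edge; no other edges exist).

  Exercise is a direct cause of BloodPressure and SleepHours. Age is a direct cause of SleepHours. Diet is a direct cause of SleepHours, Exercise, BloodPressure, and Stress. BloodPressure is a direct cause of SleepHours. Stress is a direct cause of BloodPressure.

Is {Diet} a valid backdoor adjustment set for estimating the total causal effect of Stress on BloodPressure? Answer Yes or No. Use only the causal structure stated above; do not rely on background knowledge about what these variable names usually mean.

Yes

Backdoor paths from Stress to BloodPressure (paths whose first edge points into Stress):
  P1: Stress <- Diet -> Exercise -> BloodPressure
  P2: Stress <- Diet -> Exercise -> SleepHours <- BloodPressure
  P3: Stress <- Diet -> BloodPressure
  P4: Stress <- Diet -> SleepHours <- Exercise -> BloodPressure
  P5: Stress <- Diet -> SleepHours <- BloodPressure
Condition 1 (no descendant of Stress in the set): holds — descendants of Stress are {BloodPressure, SleepHours}; none are in {Diet}.
Condition 2 (every backdoor path blocked by {Diet}):
  P1: blocked at fork node Diet ∈ conditioning set.
  P2: blocked at fork node Diet ∈ conditioning set.
  P3: blocked at fork node Diet ∈ conditioning set.
  P4: blocked at fork node Diet ∈ conditioning set.
  P5: blocked at fork node Diet ∈ conditioning set.
{Diet} satisfies the backdoor criterion.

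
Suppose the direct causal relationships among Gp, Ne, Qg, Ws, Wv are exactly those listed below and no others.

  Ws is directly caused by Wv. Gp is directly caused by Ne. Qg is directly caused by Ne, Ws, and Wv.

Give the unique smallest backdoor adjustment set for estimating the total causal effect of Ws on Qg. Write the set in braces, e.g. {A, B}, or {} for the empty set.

Variables eligible for adjustment (non-descendants of Ws, excluding Ws and Qg): {Gp, Ne, Wv}.
Backdoor paths from Ws to Qg:
  P1: Ws <- Wv -> Qg
The empty set is not sufficient: P1 (Ws <- Wv -> Qg) has no collider blocking it and no conditioned non-collider, so it is open.
Try {Wv}:
  P1: blocked at fork node Wv ∈ conditioning set.
{Wv} contains no descendant of Ws and blocks every backdoor path.
No other singleton works — e.g. {Ne} leaves P1 open — so {Wv} is the unique smallest valid adjustment set.

{Wv}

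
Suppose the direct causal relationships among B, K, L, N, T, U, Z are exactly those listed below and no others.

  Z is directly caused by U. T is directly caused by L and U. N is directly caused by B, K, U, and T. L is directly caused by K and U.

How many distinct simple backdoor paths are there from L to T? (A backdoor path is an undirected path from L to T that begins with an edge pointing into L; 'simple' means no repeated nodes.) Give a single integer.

4

A backdoor path from L to T is any simple undirected path whose first edge points into L (i.e. leaves L via a parent).
Parents of L: {K, U}.
Enumerating:
  P1: L <- U -> T
  P2: L <- U -> N <- T
  P3: L <- K -> N <- U -> T
  P4: L <- K -> N <- T
That exhausts the simple backdoor paths. Count: 4.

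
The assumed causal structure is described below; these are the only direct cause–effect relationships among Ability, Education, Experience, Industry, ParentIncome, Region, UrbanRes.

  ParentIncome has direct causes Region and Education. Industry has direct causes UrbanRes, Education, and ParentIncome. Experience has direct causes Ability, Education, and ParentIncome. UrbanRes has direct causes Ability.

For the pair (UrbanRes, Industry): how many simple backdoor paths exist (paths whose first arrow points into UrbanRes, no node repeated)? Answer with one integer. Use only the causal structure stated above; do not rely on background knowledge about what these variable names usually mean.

A backdoor path from UrbanRes to Industry is any simple undirected path whose first edge points into UrbanRes (i.e. leaves UrbanRes via a parent).
Parents of UrbanRes: {Ability}.
Enumerating:
  P1: UrbanRes <- Ability -> Experience <- Education -> ParentIncome -> Industry
  P2: UrbanRes <- Ability -> Experience <- Education -> Industry
  P3: UrbanRes <- Ability -> Experience <- ParentIncome <- Education -> Industry
  P4: UrbanRes <- Ability -> Experience <- ParentIncome -> Industry
That exhausts the simple backdoor paths. Count: 4.

4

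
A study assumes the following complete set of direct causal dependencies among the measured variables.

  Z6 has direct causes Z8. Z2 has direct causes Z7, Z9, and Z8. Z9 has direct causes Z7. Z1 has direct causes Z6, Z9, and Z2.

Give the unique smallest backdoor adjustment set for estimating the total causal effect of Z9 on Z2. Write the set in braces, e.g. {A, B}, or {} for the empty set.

Variables eligible for adjustment (non-descendants of Z9, excluding Z9 and Z2): {Z6, Z7, Z8}.
Backdoor paths from Z9 to Z2:
  P1: Z9 <- Z7 -> Z2
The empty set is not sufficient: P1 (Z9 <- Z7 -> Z2) has no collider blocking it and no conditioned non-collider, so it is open.
Try {Z7}:
  P1: blocked at fork node Z7 ∈ conditioning set.
{Z7} contains no descendant of Z9 and blocks every backdoor path.
No other singleton works — e.g. {Z8} leaves P1 open — so {Z7} is the unique smallest valid adjustment set.

{Z7}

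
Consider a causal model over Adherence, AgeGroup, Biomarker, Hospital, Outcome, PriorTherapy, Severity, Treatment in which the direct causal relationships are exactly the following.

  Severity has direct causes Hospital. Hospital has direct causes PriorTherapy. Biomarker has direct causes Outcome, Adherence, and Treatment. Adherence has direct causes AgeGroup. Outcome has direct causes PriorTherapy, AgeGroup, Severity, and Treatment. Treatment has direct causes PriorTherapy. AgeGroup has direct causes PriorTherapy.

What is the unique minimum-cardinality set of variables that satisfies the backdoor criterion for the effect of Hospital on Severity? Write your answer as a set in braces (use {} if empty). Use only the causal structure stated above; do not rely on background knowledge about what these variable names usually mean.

Variables eligible for adjustment (non-descendants of Hospital, excluding Hospital and Severity): {Adherence, AgeGroup, PriorTherapy, Treatment}.
Backdoor paths from Hospital to Severity:
  P1: Hospital <- PriorTherapy -> AgeGroup -> Adherence -> Biomarker <- Treatment -> Outcome <- Severity
  P2: Hospital <- PriorTherapy -> AgeGroup -> Adherence -> Biomarker <- Outcome <- Severity
  P3: Hospital <- PriorTherapy -> AgeGroup -> Outcome <- Severity
  P4: Hospital <- PriorTherapy -> Treatment -> Outcome <- Severity
  P5: Hospital <- PriorTherapy -> Treatment -> Biomarker <- Adherence <- AgeGroup -> Outcome <- Severity
  P6: Hospital <- PriorTherapy -> Treatment -> Biomarker <- Outcome <- Severity
  P7: Hospital <- PriorTherapy -> Outcome <- Severity
Each backdoor path contains an unconditioned collider, so every path is already blocked with the empty conditioning set:
  P1: blocked at collider Biomarker (neither it nor any descendant is in the conditioning set).
  P2: blocked at collider Biomarker (neither it nor any descendant is in the conditioning set).
  P3: blocked at collider Outcome (neither it nor any descendant is in the conditioning set).
  P4: blocked at collider Outcome (neither it nor any descendant is in the conditioning set).
  P5: blocked at collider Biomarker (neither it nor any descendant is in the conditioning set).
  P6: blocked at collider Biomarker (neither it nor any descendant is in the conditioning set).
  P7: blocked at collider Outcome (neither it nor any descendant is in the conditioning set).
The empty set is therefore the unique smallest valid set.

{}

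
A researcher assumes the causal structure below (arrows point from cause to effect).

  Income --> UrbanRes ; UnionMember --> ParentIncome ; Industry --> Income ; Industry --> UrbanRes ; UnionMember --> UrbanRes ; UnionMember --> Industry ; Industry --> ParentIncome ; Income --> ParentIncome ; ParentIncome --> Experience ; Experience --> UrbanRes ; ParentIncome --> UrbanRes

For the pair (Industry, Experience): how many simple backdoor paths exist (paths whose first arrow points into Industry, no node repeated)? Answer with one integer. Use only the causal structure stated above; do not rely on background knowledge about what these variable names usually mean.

A backdoor path from Industry to Experience is any simple undirected path whose first edge points into Industry (i.e. leaves Industry via a parent).
Parents of Industry: {UnionMember}.
Enumerating:
  P1: Industry <- UnionMember -> ParentIncome <- Income -> UrbanRes <- Experience
  P2: Industry <- UnionMember -> ParentIncome -> Experience
  P3: Industry <- UnionMember -> ParentIncome -> UrbanRes <- Experience
  P4: Industry <- UnionMember -> UrbanRes <- Income -> ParentIncome -> Experience
  P5: Industry <- UnionMember -> UrbanRes <- ParentIncome -> Experience
  P6: Industry <- UnionMember -> UrbanRes <- Experience
That exhausts the simple backdoor paths. Count: 6.

6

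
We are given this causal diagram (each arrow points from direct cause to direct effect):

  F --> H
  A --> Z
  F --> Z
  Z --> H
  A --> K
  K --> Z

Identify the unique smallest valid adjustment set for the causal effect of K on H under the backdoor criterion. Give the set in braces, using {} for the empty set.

Variables eligible for adjustment (non-descendants of K, excluding K and H): {A, F}.
Backdoor paths from K to H:
  P1: K <- A -> Z <- F -> H
  P2: K <- A -> Z -> H
The empty set is not sufficient: P2 (K <- A -> Z -> H) has no collider blocking it and no conditioned non-collider, so it is open.
Try {A}:
  P1: blocked at fork node A ∈ conditioning set.
  P2: blocked at fork node A ∈ conditioning set.
{A} contains no descendant of K and blocks every backdoor path.
No other singleton works — e.g. {F} leaves P2 open — so {A} is the unique smallest valid adjustment set.

{A}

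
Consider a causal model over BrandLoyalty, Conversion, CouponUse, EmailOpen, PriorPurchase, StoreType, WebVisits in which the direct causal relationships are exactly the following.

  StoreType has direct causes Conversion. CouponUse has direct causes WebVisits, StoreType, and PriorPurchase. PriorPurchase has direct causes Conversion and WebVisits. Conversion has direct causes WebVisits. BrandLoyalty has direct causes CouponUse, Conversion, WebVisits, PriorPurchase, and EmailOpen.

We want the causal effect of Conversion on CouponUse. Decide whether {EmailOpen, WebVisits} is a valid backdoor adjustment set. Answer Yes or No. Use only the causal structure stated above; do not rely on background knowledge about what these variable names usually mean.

Yes

Backdoor paths from Conversion to CouponUse (paths whose first edge points into Conversion):
  P1: Conversion <- WebVisits -> PriorPurchase -> CouponUse
  P2: Conversion <- WebVisits -> PriorPurchase -> BrandLoyalty <- CouponUse
  P3: Conversion <- WebVisits -> CouponUse
  P4: Conversion <- WebVisits -> BrandLoyalty <- PriorPurchase -> CouponUse
  P5: Conversion <- WebVisits -> BrandLoyalty <- CouponUse
Condition 1 (no descendant of Conversion in the set): holds — descendants of Conversion are {BrandLoyalty, CouponUse, PriorPurchase, StoreType}; none are in {EmailOpen, WebVisits}.
Condition 2 (every backdoor path blocked by {EmailOpen, WebVisits}):
  P1: blocked at fork node WebVisits ∈ conditioning set.
  P2: blocked at fork node WebVisits ∈ conditioning set.
  P3: blocked at fork node WebVisits ∈ conditioning set.
  P4: blocked at fork node WebVisits ∈ conditioning set.
  P5: blocked at fork node WebVisits ∈ conditioning set.
{EmailOpen, WebVisits} satisfies the backdoor criterion.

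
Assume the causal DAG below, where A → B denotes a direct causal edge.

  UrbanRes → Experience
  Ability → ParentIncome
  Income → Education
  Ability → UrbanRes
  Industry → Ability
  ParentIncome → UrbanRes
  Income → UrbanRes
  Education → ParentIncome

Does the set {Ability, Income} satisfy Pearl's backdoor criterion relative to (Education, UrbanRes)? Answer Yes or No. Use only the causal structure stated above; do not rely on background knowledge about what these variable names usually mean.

Yes

Backdoor paths from Education to UrbanRes (paths whose first edge points into Education):
  P1: Education <- Income -> UrbanRes
Condition 1 (no descendant of Education in the set): holds — descendants of Education are {Experience, ParentIncome, UrbanRes}; none are in {Ability, Income}.
Condition 2 (every backdoor path blocked by {Ability, Income}):
  P1: blocked at fork node Income ∈ conditioning set.
{Ability, Income} satisfies the backdoor criterion.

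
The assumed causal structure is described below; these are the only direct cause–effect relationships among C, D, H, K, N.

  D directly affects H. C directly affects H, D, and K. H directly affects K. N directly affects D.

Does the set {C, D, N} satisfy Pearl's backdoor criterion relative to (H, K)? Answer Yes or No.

Backdoor paths from H to K (paths whose first edge points into H):
  P1: H <- C -> K
  P2: H <- D <- C -> K
Condition 1 (no descendant of H in the set): holds — descendants of H are {K}; none are in {C, D, N}.
Condition 2 (every backdoor path blocked by {C, D, N}):
  P1: blocked at fork node C ∈ conditioning set.
  P2: blocked at chain node D ∈ conditioning set.
{C, D, N} satisfies the backdoor criterion.

Yes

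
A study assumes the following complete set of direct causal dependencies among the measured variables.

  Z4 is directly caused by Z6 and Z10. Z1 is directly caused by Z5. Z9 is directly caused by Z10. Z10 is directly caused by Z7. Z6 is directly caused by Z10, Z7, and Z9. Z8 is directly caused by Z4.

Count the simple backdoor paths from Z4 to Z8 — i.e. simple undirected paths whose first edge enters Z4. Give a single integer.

0

A backdoor path from Z4 to Z8 is any simple undirected path whose first edge points into Z4 (i.e. leaves Z4 via a parent).
Parents of Z4: {Z10, Z6}.
No simple path from any parent of Z4 reaches Z8 without revisiting Z4, so there are no backdoor paths.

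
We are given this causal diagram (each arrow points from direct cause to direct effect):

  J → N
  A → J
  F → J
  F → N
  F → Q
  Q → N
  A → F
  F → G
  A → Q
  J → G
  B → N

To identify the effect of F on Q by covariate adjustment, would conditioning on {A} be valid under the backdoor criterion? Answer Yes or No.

Yes

Backdoor paths from F to Q (paths whose first edge points into F):
  P1: F <- A -> Q
  P2: F <- A -> J -> N <- Q
Condition 1 (no descendant of F in the set): holds — descendants of F are {G, J, N, Q}; none are in {A}.
Condition 2 (every backdoor path blocked by {A}):
  P1: blocked at fork node A ∈ conditioning set.
  P2: blocked at fork node A ∈ conditioning set.
{A} satisfies the backdoor criterion.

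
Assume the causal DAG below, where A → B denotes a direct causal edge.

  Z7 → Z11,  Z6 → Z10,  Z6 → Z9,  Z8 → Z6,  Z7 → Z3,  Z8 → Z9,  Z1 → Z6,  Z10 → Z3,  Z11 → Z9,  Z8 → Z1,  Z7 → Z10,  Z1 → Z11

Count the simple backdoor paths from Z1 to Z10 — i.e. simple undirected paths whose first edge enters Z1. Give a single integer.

A backdoor path from Z1 to Z10 is any simple undirected path whose first edge points into Z1 (i.e. leaves Z1 via a parent).
Parents of Z1: {Z8}.
Enumerating:
  P1: Z1 <- Z8 -> Z6 -> Z10
  P2: Z1 <- Z8 -> Z6 -> Z9 <- Z11 <- Z7 -> Z10
  P3: Z1 <- Z8 -> Z6 -> Z9 <- Z11 <- Z7 -> Z3 <- Z10
  P4: Z1 <- Z8 -> Z9 <- Z6 -> Z10
  P5: Z1 <- Z8 -> Z9 <- Z11 <- Z7 -> Z10
  P6: Z1 <- Z8 -> Z9 <- Z11 <- Z7 -> Z3 <- Z10
That exhausts the simple backdoor paths. Count: 6.

6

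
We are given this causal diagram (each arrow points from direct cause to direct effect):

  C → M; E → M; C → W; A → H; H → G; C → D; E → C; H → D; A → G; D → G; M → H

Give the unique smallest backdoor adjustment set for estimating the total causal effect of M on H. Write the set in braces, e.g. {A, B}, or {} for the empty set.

Variables eligible for adjustment (non-descendants of M, excluding M and H): {A, C, E, W}.
Backdoor paths from M to H:
  P1: M <- E -> C -> D <- H
  P2: M <- E -> C -> D -> G <- A -> H
  P3: M <- E -> C -> D -> G <- H
  P4: M <- C -> D <- H
  P5: M <- C -> D -> G <- A -> H
  P6: M <- C -> D -> G <- H
Each backdoor path contains an unconditioned collider, so every path is already blocked with the empty conditioning set:
  P1: blocked at collider D (neither it nor any descendant is in the conditioning set).
  P2: blocked at collider G (neither it nor any descendant is in the conditioning set).
  P3: blocked at collider G (neither it nor any descendant is in the conditioning set).
  P4: blocked at collider D (neither it nor any descendant is in the conditioning set).
  P5: blocked at collider G (neither it nor any descendant is in the conditioning set).
  P6: blocked at collider G (neither it nor any descendant is in the conditioning set).
The empty set is therefore the unique smallest valid set.

{}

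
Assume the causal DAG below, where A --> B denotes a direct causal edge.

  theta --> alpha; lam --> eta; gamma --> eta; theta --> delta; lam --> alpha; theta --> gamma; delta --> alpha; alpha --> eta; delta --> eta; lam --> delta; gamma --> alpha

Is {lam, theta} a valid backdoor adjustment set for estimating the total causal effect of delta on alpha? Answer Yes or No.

Yes

Backdoor paths from delta to alpha (paths whose first edge points into delta):
  P1: delta <- theta -> gamma -> alpha
  P2: delta <- theta -> gamma -> eta <- lam -> alpha
  P3: delta <- theta -> gamma -> eta <- alpha
  P4: delta <- theta -> alpha
  P5: delta <- lam -> alpha
  P6: delta <- lam -> eta <- gamma <- theta -> alpha
  P7: delta <- lam -> eta <- gamma -> alpha
  P8: delta <- lam -> eta <- alpha
Condition 1 (no descendant of delta in the set): holds — descendants of delta are {alpha, eta}; none are in {lam, theta}.
Condition 2 (every backdoor path blocked by {lam, theta}):
  P1: blocked at fork node theta ∈ conditioning set.
  P2: blocked at fork node theta ∈ conditioning set.
  P3: blocked at fork node theta ∈ conditioning set.
  P4: blocked at fork node theta ∈ conditioning set.
  P5: blocked at fork node lam ∈ conditioning set.
  P6: blocked at fork node lam ∈ conditioning set.
  P7: blocked at fork node lam ∈ conditioning set.
  P8: blocked at fork node lam ∈ conditioning set.
{lam, theta} satisfies the backdoor criterion.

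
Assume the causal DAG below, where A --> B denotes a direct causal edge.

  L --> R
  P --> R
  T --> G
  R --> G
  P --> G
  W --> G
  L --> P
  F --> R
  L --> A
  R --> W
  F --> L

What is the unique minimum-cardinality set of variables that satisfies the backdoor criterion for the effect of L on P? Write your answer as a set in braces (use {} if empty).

{}

Variables eligible for adjustment (non-descendants of L, excluding L and P): {F, T}.
Backdoor paths from L to P:
  P1: L <- F -> R <- P
  P2: L <- F -> R -> W -> G <- P
  P3: L <- F -> R -> G <- P
Each backdoor path contains an unconditioned collider, so every path is already blocked with the empty conditioning set:
  P1: blocked at collider R (neither it nor any descendant is in the conditioning set).
  P2: blocked at collider G (neither it nor any descendant is in the conditioning set).
  P3: blocked at collider G (neither it nor any descendant is in the conditioning set).
The empty set is therefore the unique smallest valid set.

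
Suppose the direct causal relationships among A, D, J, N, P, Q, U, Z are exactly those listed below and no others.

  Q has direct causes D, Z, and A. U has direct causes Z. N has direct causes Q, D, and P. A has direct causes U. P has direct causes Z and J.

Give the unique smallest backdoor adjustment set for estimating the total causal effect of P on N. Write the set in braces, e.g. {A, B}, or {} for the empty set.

Variables eligible for adjustment (non-descendants of P, excluding P and N): {A, D, J, Q, U, Z}.
Backdoor paths from P to N:
  P1: P <- Z -> U -> A -> Q <- D -> N
  P2: P <- Z -> U -> A -> Q -> N
  P3: P <- Z -> Q <- D -> N
  P4: P <- Z -> Q -> N
The empty set is not sufficient: P2 (P <- Z -> U -> A -> Q -> N) has no collider blocking it and no conditioned non-collider, so it is open.
Try {Z}:
  P1: blocked at fork node Z ∈ conditioning set.
  P2: blocked at fork node Z ∈ conditioning set.
  P3: blocked at fork node Z ∈ conditioning set.
  P4: blocked at fork node Z ∈ conditioning set.
{Z} contains no descendant of P and blocks every backdoor path.
No other singleton works — e.g. {J} leaves P2 open — so {Z} is the unique smallest valid adjustment set.

{Z}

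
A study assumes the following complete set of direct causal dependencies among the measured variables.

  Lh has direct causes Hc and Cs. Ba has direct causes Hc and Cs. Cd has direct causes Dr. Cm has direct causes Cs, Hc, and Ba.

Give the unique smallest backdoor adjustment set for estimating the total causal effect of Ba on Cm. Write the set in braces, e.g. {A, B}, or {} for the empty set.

Variables eligible for adjustment (non-descendants of Ba, excluding Ba and Cm): {Cd, Cs, Dr, Hc, Lh}.
Backdoor paths from Ba to Cm:
  P1: Ba <- Cs -> Cm
  P2: Ba <- Cs -> Lh <- Hc -> Cm
  P3: Ba <- Hc -> Cm
  P4: Ba <- Hc -> Lh <- Cs -> Cm
The empty set is not sufficient: P1 (Ba <- Cs -> Cm) has no collider blocking it and no conditioned non-collider, so it is open.
Try {Cs, Hc}:
  P1: blocked at fork node Cs ∈ conditioning set.
  P2: blocked at fork node Cs ∈ conditioning set.
  P3: blocked at fork node Hc ∈ conditioning set.
  P4: blocked at fork node Hc ∈ conditioning set.
{Cs, Hc} contains no descendant of Ba and blocks every backdoor path.
Every element of {Cs, Hc} is needed (dropping Cs leaves P1 open; dropping Hc leaves P3 open), so no proper subset is valid.
Among all size-2 subsets of the eligible variables, only {Cs, Hc} blocks every backdoor path, so it is the unique smallest valid adjustment set.

{Cs, Hc}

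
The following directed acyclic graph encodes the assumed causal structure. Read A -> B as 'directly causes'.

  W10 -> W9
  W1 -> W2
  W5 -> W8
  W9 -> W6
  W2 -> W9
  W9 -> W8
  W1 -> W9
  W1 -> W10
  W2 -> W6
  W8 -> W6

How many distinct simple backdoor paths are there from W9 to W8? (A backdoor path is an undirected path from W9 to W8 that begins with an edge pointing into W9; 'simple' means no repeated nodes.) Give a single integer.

A backdoor path from W9 to W8 is any simple undirected path whose first edge points into W9 (i.e. leaves W9 via a parent).
Parents of W9: {W1, W10, W2}.
Enumerating:
  P1: W9 <- W1 -> W2 -> W6 <- W8
  P2: W9 <- W10 <- W1 -> W2 -> W6 <- W8
  P3: W9 <- W2 -> W6 <- W8
That exhausts the simple backdoor paths. Count: 3.

3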